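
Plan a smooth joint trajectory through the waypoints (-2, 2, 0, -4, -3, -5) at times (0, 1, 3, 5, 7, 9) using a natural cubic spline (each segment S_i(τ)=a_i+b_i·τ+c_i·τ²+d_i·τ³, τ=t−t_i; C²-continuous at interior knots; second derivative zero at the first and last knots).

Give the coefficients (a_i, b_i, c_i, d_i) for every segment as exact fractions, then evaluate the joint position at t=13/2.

Δ: Δ0=4, Δ1=-1, Δ2=-2, Δ3=1/2, Δ4=-1
row 1: diag=6, rhs=-30; c'=1/3, d'=-5
row 2: denom=8−2·1/3=22/3; d'=(-6−2·-5)/(22/3)=6/11
row 3: denom=8−2·3/11=82/11; d'=(15−2·6/11)/(82/11)=153/82
row 4: denom=8−2·11/41=306/41; d'=(-9−2·153/82)/(306/41)=-29/17
back: M4=-29/17
back: M3=153/82−11/41·-29/17=79/34
back: M2=6/11−3/11·79/34=-3/34
back: M1=-5−1/3·-3/34=-169/34
M: M0=0, M1=-169/34, M2=-3/34, M3=79/34, M4=-29/17, M5=0
seg 0: a=-2, c=M0/2=0, d=(M1−M0)/(6·1)=-169/204, b=Δ0−h0·(2M0+M1)/6=985/204
seg 1: a=2, c=M1/2=-169/68, d=(M2−M1)/(6·2)=83/204, b=Δ1−h1·(2M1+M2)/6=239/102
seg 2: a=0, c=M2/2=-3/68, d=(M3−M2)/(6·2)=41/204, b=Δ2−h2·(2M2+M3)/6=-277/102
seg 3: a=-4, c=M3/2=79/68, d=(M4−M3)/(6·2)=-137/408, b=Δ3−h3·(2M3+M4)/6=-49/102
seg 4: a=-3, c=M4/2=-29/34, d=(M5−M4)/(6·2)=29/204, b=Δ4−h4·(2M4+M5)/6=7/51
t_q=13/2 → seg 3, τ=3/2; S=-4+-49/102·τ+79/68·τ²+-137/408·τ³=-3525/1088

  seg 0: a=-2 b=985/204 c=0 d=-169/204
  seg 1: a=2 b=239/102 c=-169/68 d=83/204
  seg 2: a=0 b=-277/102 c=-3/68 d=41/204
  seg 3: a=-4 b=-49/102 c=79/68 d=-137/408
  seg 4: a=-3 b=7/51 c=-29/34 d=29/204
S(13/2) = -3525/1088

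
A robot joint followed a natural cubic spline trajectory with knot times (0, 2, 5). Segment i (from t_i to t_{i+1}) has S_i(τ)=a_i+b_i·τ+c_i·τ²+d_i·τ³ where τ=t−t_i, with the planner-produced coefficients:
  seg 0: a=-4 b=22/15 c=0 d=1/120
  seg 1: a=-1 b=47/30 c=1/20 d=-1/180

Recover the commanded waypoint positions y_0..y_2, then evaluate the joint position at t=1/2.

y_0 = S_0(0) = a_0 = -4
y_1 = S_1(0) = a_1 = -1
y_2 = S_1(3) = 4
t_q=1/2 is in segment 0 (τ=1/2); S_0(τ)=-209/64

y_0=-4 y_1=-1 y_2=4
S(1/2) = -209/64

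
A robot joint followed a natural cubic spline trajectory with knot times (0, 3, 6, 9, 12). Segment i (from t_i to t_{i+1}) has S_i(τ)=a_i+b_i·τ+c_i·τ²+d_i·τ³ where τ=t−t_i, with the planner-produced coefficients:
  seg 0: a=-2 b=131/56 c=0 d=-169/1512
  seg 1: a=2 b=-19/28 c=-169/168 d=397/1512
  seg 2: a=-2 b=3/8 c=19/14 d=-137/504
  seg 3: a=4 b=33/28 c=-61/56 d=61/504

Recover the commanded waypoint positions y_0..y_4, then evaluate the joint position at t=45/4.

y_0 = S_0(0) = a_0 = -2
y_1 = S_1(0) = a_1 = 2
y_2 = S_2(0) = a_2 = -2
y_3 = S_3(0) = a_3 = 4
y_4 = S_3(3) = 1
t_q=45/4 is in segment 3 (τ=9/4); S_3(τ)=9017/3584

y_0=-2 y_1=2 y_2=-2 y_3=4 y_4=1
S(45/4) = 9017/3584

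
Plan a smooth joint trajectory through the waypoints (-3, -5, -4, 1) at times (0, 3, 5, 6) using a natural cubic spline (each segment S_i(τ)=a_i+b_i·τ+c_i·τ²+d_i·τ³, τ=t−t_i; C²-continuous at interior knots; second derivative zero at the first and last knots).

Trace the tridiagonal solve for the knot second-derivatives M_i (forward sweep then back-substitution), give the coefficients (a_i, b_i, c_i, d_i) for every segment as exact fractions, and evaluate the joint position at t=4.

  seg 0: a=-3 b=-47/84 c=0 d=-1/84
  seg 1: a=-5 b=-37/42 c=-3/28 d=67/168
  seg 2: a=-4 b=73/21 c=16/7 d=-16/21
S(4) = -313/56

Δ: Δ0=-2/3, Δ1=1/2, Δ2=5
row 1: diag=10, rhs=7; c'=1/5, d'=7/10
row 2: denom=6−2·1/5=28/5; d'=(27−2·7/10)/(28/5)=32/7
back: M2=32/7
back: M1=7/10−1/5·32/7=-3/14
M: M0=0, M1=-3/14, M2=32/7, M3=0
seg 0: a=-3, c=M0/2=0, d=(M1−M0)/(6·3)=-1/84, b=Δ0−h0·(2M0+M1)/6=-47/84
seg 1: a=-5, c=M1/2=-3/28, d=(M2−M1)/(6·2)=67/168, b=Δ1−h1·(2M1+M2)/6=-37/42
seg 2: a=-4, c=M2/2=16/7, d=(M3−M2)/(6·1)=-16/21, b=Δ2−h2·(2M2+M3)/6=73/21
t_q=4 → seg 1, τ=1; S=-5+-37/42·τ+-3/28·τ²+67/168·τ³=-313/56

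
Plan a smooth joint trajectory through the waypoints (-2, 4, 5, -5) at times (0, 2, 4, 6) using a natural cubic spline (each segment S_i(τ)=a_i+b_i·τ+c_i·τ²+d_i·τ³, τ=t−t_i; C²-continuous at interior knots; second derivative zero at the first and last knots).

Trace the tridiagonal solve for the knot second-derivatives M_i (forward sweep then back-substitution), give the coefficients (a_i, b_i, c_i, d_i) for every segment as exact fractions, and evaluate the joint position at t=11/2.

  seg 0: a=-2 b=33/10 c=0 d=-3/40
  seg 1: a=4 b=12/5 c=-9/20 d=-1/4
  seg 2: a=5 b=-12/5 c=-39/20 d=13/40
S(11/2) = -121/64

Δ: Δ0=3, Δ1=1/2, Δ2=-5
row 1: diag=8, rhs=-15; c'=1/4, d'=-15/8
row 2: denom=8−2·1/4=15/2; d'=(-33−2·-15/8)/(15/2)=-39/10
back: M2=-39/10
back: M1=-15/8−1/4·-39/10=-9/10
M: M0=0, M1=-9/10, M2=-39/10, M3=0
seg 0: a=-2, c=M0/2=0, d=(M1−M0)/(6·2)=-3/40, b=Δ0−h0·(2M0+M1)/6=33/10
seg 1: a=4, c=M1/2=-9/20, d=(M2−M1)/(6·2)=-1/4, b=Δ1−h1·(2M1+M2)/6=12/5
seg 2: a=5, c=M2/2=-39/20, d=(M3−M2)/(6·2)=13/40, b=Δ2−h2·(2M2+M3)/6=-12/5
t_q=11/2 → seg 2, τ=3/2; S=5+-12/5·τ+-39/20·τ²+13/40·τ³=-121/64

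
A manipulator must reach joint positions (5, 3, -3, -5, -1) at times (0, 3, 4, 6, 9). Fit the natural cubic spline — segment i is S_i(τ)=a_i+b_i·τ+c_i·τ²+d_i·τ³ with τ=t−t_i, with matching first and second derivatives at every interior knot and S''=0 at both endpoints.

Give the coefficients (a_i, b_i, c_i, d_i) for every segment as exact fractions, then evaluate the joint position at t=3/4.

  seg 0: a=5 b=370/219 c=0 d=-172/657
  seg 1: a=3 b=-1178/219 c=-172/73 d=380/219
  seg 2: a=-3 b=-1070/219 c=208/73 d=-397/876
  seg 3: a=-5 b=235/219 c=19/146 d=-19/1314
S(3/4) = 7191/1168

Δ: Δ0=-2/3, Δ1=-6, Δ2=-1, Δ3=4/3
row 1: diag=8, rhs=-32; c'=1/8, d'=-4
row 2: denom=6−1·1/8=47/8; d'=(30−1·-4)/(47/8)=272/47
row 3: denom=10−2·16/47=438/47; d'=(14−2·272/47)/(438/47)=19/73
back: M3=19/73
back: M2=272/47−16/47·19/73=416/73
back: M1=-4−1/8·416/73=-344/73
M: M0=0, M1=-344/73, M2=416/73, M3=19/73, M4=0
seg 0: a=5, c=M0/2=0, d=(M1−M0)/(6·3)=-172/657, b=Δ0−h0·(2M0+M1)/6=370/219
seg 1: a=3, c=M1/2=-172/73, d=(M2−M1)/(6·1)=380/219, b=Δ1−h1·(2M1+M2)/6=-1178/219
seg 2: a=-3, c=M2/2=208/73, d=(M3−M2)/(6·2)=-397/876, b=Δ2−h2·(2M2+M3)/6=-1070/219
seg 3: a=-5, c=M3/2=19/146, d=(M4−M3)/(6·3)=-19/1314, b=Δ3−h3·(2M3+M4)/6=235/219
t_q=3/4 → seg 0, τ=3/4; S=5+370/219·τ+0·τ²+-172/657·τ³=7191/1168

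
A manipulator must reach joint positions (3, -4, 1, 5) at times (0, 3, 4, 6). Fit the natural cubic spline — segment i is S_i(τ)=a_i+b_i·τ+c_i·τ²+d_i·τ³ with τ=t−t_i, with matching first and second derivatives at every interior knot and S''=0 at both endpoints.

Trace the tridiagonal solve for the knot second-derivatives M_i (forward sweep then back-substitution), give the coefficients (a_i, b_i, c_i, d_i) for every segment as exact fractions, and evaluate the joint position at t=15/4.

Δ: Δ0=-7/3, Δ1=5, Δ2=2
row 1: diag=8, rhs=44; c'=1/8, d'=11/2
row 2: denom=6−1·1/8=47/8; d'=(-18−1·11/2)/(47/8)=-4
back: M2=-4
back: M1=11/2−1/8·-4=6
M: M0=0, M1=6, M2=-4, M3=0
seg 0: a=3, c=M0/2=0, d=(M1−M0)/(6·3)=1/3, b=Δ0−h0·(2M0+M1)/6=-16/3
seg 1: a=-4, c=M1/2=3, d=(M2−M1)/(6·1)=-5/3, b=Δ1−h1·(2M1+M2)/6=11/3
seg 2: a=1, c=M2/2=-2, d=(M3−M2)/(6·2)=1/3, b=Δ2−h2·(2M2+M3)/6=14/3
t_q=15/4 → seg 1, τ=3/4; S=-4+11/3·τ+3·τ²+-5/3·τ³=-17/64

  seg 0: a=3 b=-16/3 c=0 d=1/3
  seg 1: a=-4 b=11/3 c=3 d=-5/3
  seg 2: a=1 b=14/3 c=-2 d=1/3
S(15/4) = -17/64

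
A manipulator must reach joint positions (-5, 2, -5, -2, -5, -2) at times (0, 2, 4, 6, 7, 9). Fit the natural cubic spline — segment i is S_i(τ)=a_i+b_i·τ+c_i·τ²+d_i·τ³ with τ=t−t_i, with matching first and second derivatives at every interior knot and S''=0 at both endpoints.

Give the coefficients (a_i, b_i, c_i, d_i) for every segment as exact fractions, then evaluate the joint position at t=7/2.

  seg 0: a=-5 b=623/106 c=0 d=-63/106
  seg 1: a=2 b=-133/106 c=-189/53 d=259/212
  seg 2: a=-5 b=-91/106 c=399/106 d=-137/106
  seg 3: a=-2 b=-139/106 c=-423/106 d=122/53
  seg 4: a=-5 b=-253/106 c=309/106 d=-103/212
S(7/2) = -6415/1696

Δ: Δ0=7/2, Δ1=-7/2, Δ2=3/2, Δ3=-3, Δ4=3/2
row 1: diag=8, rhs=-42; c'=1/4, d'=-21/4
row 2: denom=8−2·1/4=15/2; d'=(30−2·-21/4)/(15/2)=27/5
row 3: denom=6−2·4/15=82/15; d'=(-27−2·27/5)/(82/15)=-567/82
row 4: denom=6−1·15/82=477/82; d'=(27−1·-567/82)/(477/82)=309/53
back: M4=309/53
back: M3=-567/82−15/82·309/53=-423/53
back: M2=27/5−4/15·-423/53=399/53
back: M1=-21/4−1/4·399/53=-378/53
M: M0=0, M1=-378/53, M2=399/53, M3=-423/53, M4=309/53, M5=0
seg 0: a=-5, c=M0/2=0, d=(M1−M0)/(6·2)=-63/106, b=Δ0−h0·(2M0+M1)/6=623/106
seg 1: a=2, c=M1/2=-189/53, d=(M2−M1)/(6·2)=259/212, b=Δ1−h1·(2M1+M2)/6=-133/106
seg 2: a=-5, c=M2/2=399/106, d=(M3−M2)/(6·2)=-137/106, b=Δ2−h2·(2M2+M3)/6=-91/106
seg 3: a=-2, c=M3/2=-423/106, d=(M4−M3)/(6·1)=122/53, b=Δ3−h3·(2M3+M4)/6=-139/106
seg 4: a=-5, c=M4/2=309/106, d=(M5−M4)/(6·2)=-103/212, b=Δ4−h4·(2M4+M5)/6=-253/106
t_q=7/2 → seg 1, τ=3/2; S=2+-133/106·τ+-189/53·τ²+259/212·τ³=-6415/1696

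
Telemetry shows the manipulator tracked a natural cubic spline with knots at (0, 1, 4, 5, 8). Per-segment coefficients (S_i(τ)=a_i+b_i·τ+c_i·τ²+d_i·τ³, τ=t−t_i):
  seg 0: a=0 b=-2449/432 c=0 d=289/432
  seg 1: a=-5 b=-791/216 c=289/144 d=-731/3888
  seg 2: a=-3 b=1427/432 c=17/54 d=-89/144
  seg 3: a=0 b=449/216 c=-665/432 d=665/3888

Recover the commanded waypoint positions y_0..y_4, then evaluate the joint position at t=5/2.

y_0=0 y_1=-5 y_2=-3 y_3=0 y_4=-3
S(5/2) = -2539/384

y_0 = S_0(0) = a_0 = 0
y_1 = S_1(0) = a_1 = -5
y_2 = S_2(0) = a_2 = -3
y_3 = S_3(0) = a_3 = 0
y_4 = S_3(3) = -3
t_q=5/2 is in segment 1 (τ=3/2); S_1(τ)=-2539/384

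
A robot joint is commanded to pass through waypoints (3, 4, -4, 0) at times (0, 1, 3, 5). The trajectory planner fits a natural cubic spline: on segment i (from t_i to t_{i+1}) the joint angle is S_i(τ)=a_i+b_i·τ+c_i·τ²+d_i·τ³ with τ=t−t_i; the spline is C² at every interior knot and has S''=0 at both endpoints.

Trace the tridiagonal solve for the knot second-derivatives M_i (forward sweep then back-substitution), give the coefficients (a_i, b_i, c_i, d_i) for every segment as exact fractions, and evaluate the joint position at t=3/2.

  seg 0: a=3 b=24/11 c=0 d=-13/11
  seg 1: a=4 b=-15/11 c=-39/11 d=49/44
  seg 2: a=-4 b=-24/11 c=69/22 d=-23/44
S(3/2) = 905/352

Δ: Δ0=1, Δ1=-4, Δ2=2
row 1: diag=6, rhs=-30; c'=1/3, d'=-5
row 2: denom=8−2·1/3=22/3; d'=(36−2·-5)/(22/3)=69/11
back: M2=69/11
back: M1=-5−1/3·69/11=-78/11
M: M0=0, M1=-78/11, M2=69/11, M3=0
seg 0: a=3, c=M0/2=0, d=(M1−M0)/(6·1)=-13/11, b=Δ0−h0·(2M0+M1)/6=24/11
seg 1: a=4, c=M1/2=-39/11, d=(M2−M1)/(6·2)=49/44, b=Δ1−h1·(2M1+M2)/6=-15/11
seg 2: a=-4, c=M2/2=69/22, d=(M3−M2)/(6·2)=-23/44, b=Δ2−h2·(2M2+M3)/6=-24/11
t_q=3/2 → seg 1, τ=1/2; S=4+-15/11·τ+-39/11·τ²+49/44·τ³=905/352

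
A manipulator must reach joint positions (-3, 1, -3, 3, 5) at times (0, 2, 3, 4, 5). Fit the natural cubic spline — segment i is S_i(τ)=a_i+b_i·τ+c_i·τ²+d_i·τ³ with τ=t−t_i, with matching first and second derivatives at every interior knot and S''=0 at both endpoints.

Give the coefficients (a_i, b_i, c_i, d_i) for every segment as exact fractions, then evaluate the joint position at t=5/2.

  seg 0: a=-3 b=220/43 c=0 d=-67/86
  seg 1: a=1 b=-182/43 c=-201/43 d=211/43
  seg 2: a=-3 b=49/43 c=432/43 d=-223/43
  seg 3: a=3 b=244/43 c=-237/43 d=79/43
S(5/2) = -575/344

Δ: Δ0=2, Δ1=-4, Δ2=6, Δ3=2
row 1: diag=6, rhs=-36; c'=1/6, d'=-6
row 2: denom=4−1·1/6=23/6; d'=(60−1·-6)/(23/6)=396/23
row 3: denom=4−1·6/23=86/23; d'=(-24−1·396/23)/(86/23)=-474/43
back: M3=-474/43
back: M2=396/23−6/23·-474/43=864/43
back: M1=-6−1/6·864/43=-402/43
M: M0=0, M1=-402/43, M2=864/43, M3=-474/43, M4=0
seg 0: a=-3, c=M0/2=0, d=(M1−M0)/(6·2)=-67/86, b=Δ0−h0·(2M0+M1)/6=220/43
seg 1: a=1, c=M1/2=-201/43, d=(M2−M1)/(6·1)=211/43, b=Δ1−h1·(2M1+M2)/6=-182/43
seg 2: a=-3, c=M2/2=432/43, d=(M3−M2)/(6·1)=-223/43, b=Δ2−h2·(2M2+M3)/6=49/43
seg 3: a=3, c=M3/2=-237/43, d=(M4−M3)/(6·1)=79/43, b=Δ3−h3·(2M3+M4)/6=244/43
t_q=5/2 → seg 1, τ=1/2; S=1+-182/43·τ+-201/43·τ²+211/43·τ³=-575/344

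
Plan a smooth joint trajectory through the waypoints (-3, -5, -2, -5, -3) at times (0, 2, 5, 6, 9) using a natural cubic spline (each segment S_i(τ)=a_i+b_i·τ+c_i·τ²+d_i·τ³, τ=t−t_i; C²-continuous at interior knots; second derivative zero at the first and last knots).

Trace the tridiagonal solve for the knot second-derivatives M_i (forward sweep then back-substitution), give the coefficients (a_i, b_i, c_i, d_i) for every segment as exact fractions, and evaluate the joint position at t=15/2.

  seg 0: a=-3 b=-512/279 c=0 d=233/1116
  seg 1: a=-5 b=187/279 c=233/186 d=-1913/5022
  seg 2: a=-2 b=-1171/558 c=-607/279 d=79/62
  seg 3: a=-5 b=-733/279 c=919/558 d=-919/5022
S(15/2) = -2903/496

Δ: Δ0=-1, Δ1=1, Δ2=-3, Δ3=2/3
row 1: diag=10, rhs=12; c'=3/10, d'=6/5
row 2: denom=8−3·3/10=71/10; d'=(-24−3·6/5)/(71/10)=-276/71
row 3: denom=8−1·10/71=558/71; d'=(22−1·-276/71)/(558/71)=919/279
back: M3=919/279
back: M2=-276/71−10/71·919/279=-1214/279
back: M1=6/5−3/10·-1214/279=233/93
M: M0=0, M1=233/93, M2=-1214/279, M3=919/279, M4=0
seg 0: a=-3, c=M0/2=0, d=(M1−M0)/(6·2)=233/1116, b=Δ0−h0·(2M0+M1)/6=-512/279
seg 1: a=-5, c=M1/2=233/186, d=(M2−M1)/(6·3)=-1913/5022, b=Δ1−h1·(2M1+M2)/6=187/279
seg 2: a=-2, c=M2/2=-607/279, d=(M3−M2)/(6·1)=79/62, b=Δ2−h2·(2M2+M3)/6=-1171/558
seg 3: a=-5, c=M3/2=919/558, d=(M4−M3)/(6·3)=-919/5022, b=Δ3−h3·(2M3+M4)/6=-733/279
t_q=15/2 → seg 3, τ=3/2; S=-5+-733/279·τ+919/558·τ²+-919/5022·τ³=-2903/496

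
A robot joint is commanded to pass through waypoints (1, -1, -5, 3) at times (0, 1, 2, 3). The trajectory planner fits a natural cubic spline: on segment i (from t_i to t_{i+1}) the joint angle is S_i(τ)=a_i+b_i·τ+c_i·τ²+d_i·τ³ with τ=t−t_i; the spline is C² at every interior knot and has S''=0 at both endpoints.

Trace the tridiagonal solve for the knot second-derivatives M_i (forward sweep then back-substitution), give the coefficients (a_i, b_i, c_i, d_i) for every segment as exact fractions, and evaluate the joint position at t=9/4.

Δ: Δ0=-2, Δ1=-4, Δ2=8
row 1: diag=4, rhs=-12; c'=1/4, d'=-3
row 2: denom=4−1·1/4=15/4; d'=(72−1·-3)/(15/4)=20
back: M2=20
back: M1=-3−1/4·20=-8
M: M0=0, M1=-8, M2=20, M3=0
seg 0: a=1, c=M0/2=0, d=(M1−M0)/(6·1)=-4/3, b=Δ0−h0·(2M0+M1)/6=-2/3
seg 1: a=-1, c=M1/2=-4, d=(M2−M1)/(6·1)=14/3, b=Δ1−h1·(2M1+M2)/6=-14/3
seg 2: a=-5, c=M2/2=10, d=(M3−M2)/(6·1)=-10/3, b=Δ2−h2·(2M2+M3)/6=4/3
t_q=9/4 → seg 2, τ=1/4; S=-5+4/3·τ+10·τ²+-10/3·τ³=-131/32

  seg 0: a=1 b=-2/3 c=0 d=-4/3
  seg 1: a=-1 b=-14/3 c=-4 d=14/3
  seg 2: a=-5 b=4/3 c=10 d=-10/3
S(9/4) = -131/32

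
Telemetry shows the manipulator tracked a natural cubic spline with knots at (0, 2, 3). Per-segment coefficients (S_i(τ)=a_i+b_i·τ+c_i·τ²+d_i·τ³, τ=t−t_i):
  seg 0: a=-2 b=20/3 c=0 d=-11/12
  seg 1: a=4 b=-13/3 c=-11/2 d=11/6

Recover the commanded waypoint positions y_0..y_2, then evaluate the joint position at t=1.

y_0=-2 y_1=4 y_2=-4
S(1) = 15/4

y_0 = S_0(0) = a_0 = -2
y_1 = S_1(0) = a_1 = 4
y_2 = S_1(1) = -4
t_q=1 is in segment 0 (τ=1); S_0(τ)=15/4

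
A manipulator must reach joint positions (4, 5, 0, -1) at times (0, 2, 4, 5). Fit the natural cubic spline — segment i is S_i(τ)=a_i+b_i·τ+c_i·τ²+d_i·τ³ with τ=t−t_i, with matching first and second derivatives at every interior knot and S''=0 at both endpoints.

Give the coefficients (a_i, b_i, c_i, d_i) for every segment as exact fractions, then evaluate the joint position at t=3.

Δ: Δ0=1/2, Δ1=-5/2, Δ2=-1
row 1: diag=8, rhs=-18; c'=1/4, d'=-9/4
row 2: denom=6−2·1/4=11/2; d'=(9−2·-9/4)/(11/2)=27/11
back: M2=27/11
back: M1=-9/4−1/4·27/11=-63/22
M: M0=0, M1=-63/22, M2=27/11, M3=0
seg 0: a=4, c=M0/2=0, d=(M1−M0)/(6·2)=-21/88, b=Δ0−h0·(2M0+M1)/6=16/11
seg 1: a=5, c=M1/2=-63/44, d=(M2−M1)/(6·2)=39/88, b=Δ1−h1·(2M1+M2)/6=-31/22
seg 2: a=0, c=M2/2=27/22, d=(M3−M2)/(6·1)=-9/22, b=Δ2−h2·(2M2+M3)/6=-20/11
t_q=3 → seg 1, τ=1; S=5+-31/22·τ+-63/44·τ²+39/88·τ³=229/88

  seg 0: a=4 b=16/11 c=0 d=-21/88
  seg 1: a=5 b=-31/22 c=-63/44 d=39/88
  seg 2: a=0 b=-20/11 c=27/22 d=-9/22
S(3) = 229/88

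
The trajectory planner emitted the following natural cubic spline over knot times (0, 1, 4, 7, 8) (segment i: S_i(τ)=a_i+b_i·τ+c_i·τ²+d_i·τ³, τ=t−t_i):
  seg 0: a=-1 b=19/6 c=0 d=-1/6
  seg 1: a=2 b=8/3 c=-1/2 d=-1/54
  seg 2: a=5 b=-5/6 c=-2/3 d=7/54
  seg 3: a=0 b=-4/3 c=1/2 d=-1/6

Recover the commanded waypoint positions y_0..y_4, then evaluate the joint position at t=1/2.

y_0 = S_0(0) = a_0 = -1
y_1 = S_1(0) = a_1 = 2
y_2 = S_2(0) = a_2 = 5
y_3 = S_3(0) = a_3 = 0
y_4 = S_3(1) = -1
t_q=1/2 is in segment 0 (τ=1/2); S_0(τ)=9/16

y_0=-1 y_1=2 y_2=5 y_3=0 y_4=-1
S(1/2) = 9/16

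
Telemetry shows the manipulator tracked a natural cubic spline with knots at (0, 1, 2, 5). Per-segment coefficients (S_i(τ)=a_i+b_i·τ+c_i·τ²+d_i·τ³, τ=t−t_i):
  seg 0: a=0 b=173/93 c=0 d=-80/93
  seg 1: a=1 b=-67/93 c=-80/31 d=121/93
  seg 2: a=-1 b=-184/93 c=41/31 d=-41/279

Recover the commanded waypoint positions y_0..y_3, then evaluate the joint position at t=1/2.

y_0=0 y_1=1 y_2=-1 y_3=1
S(1/2) = 51/62

y_0 = S_0(0) = a_0 = 0
y_1 = S_1(0) = a_1 = 1
y_2 = S_2(0) = a_2 = -1
y_3 = S_2(3) = 1
t_q=1/2 is in segment 0 (τ=1/2); S_0(τ)=51/62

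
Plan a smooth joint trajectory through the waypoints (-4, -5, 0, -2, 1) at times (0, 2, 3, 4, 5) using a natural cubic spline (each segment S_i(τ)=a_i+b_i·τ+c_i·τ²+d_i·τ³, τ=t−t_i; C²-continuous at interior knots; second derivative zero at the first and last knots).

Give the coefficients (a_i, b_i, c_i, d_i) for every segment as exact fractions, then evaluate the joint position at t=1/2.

Δ: Δ0=-1/2, Δ1=5, Δ2=-2, Δ3=3
row 1: diag=6, rhs=33; c'=1/6, d'=11/2
row 2: denom=4−1·1/6=23/6; d'=(-42−1·11/2)/(23/6)=-285/23
row 3: denom=4−1·6/23=86/23; d'=(30−1·-285/23)/(86/23)=975/86
back: M3=975/86
back: M2=-285/23−6/23·975/86=-660/43
back: M1=11/2−1/6·-660/43=693/86
M: M0=0, M1=693/86, M2=-660/43, M3=975/86, M4=0
seg 0: a=-4, c=M0/2=0, d=(M1−M0)/(6·2)=231/344, b=Δ0−h0·(2M0+M1)/6=-137/43
seg 1: a=-5, c=M1/2=693/172, d=(M2−M1)/(6·1)=-671/172, b=Δ1−h1·(2M1+M2)/6=419/86
seg 2: a=0, c=M2/2=-330/43, d=(M3−M2)/(6·1)=765/172, b=Δ2−h2·(2M2+M3)/6=211/172
seg 3: a=-2, c=M3/2=975/172, d=(M4−M3)/(6·1)=-325/172, b=Δ3−h3·(2M3+M4)/6=-67/86
t_q=1/2 → seg 0, τ=1/2; S=-4+-137/43·τ+0·τ²+231/344·τ³=-15161/2752

  seg 0: a=-4 b=-137/43 c=0 d=231/344
  seg 1: a=-5 b=419/86 c=693/172 d=-671/172
  seg 2: a=0 b=211/172 c=-330/43 d=765/172
  seg 3: a=-2 b=-67/86 c=975/172 d=-325/172
S(1/2) = -15161/2752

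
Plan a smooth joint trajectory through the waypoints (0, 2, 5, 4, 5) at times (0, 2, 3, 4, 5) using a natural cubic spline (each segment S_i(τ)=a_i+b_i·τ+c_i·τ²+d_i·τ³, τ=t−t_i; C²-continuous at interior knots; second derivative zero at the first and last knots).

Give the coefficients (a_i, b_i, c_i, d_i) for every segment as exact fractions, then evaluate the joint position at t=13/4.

Δ: Δ0=1, Δ1=3, Δ2=-1, Δ3=1
row 1: diag=6, rhs=12; c'=1/6, d'=2
row 2: denom=4−1·1/6=23/6; d'=(-24−1·2)/(23/6)=-156/23
row 3: denom=4−1·6/23=86/23; d'=(12−1·-156/23)/(86/23)=216/43
back: M3=216/43
back: M2=-156/23−6/23·216/43=-348/43
back: M1=2−1/6·-348/43=144/43
M: M0=0, M1=144/43, M2=-348/43, M3=216/43, M4=0
seg 0: a=0, c=M0/2=0, d=(M1−M0)/(6·2)=12/43, b=Δ0−h0·(2M0+M1)/6=-5/43
seg 1: a=2, c=M1/2=72/43, d=(M2−M1)/(6·1)=-82/43, b=Δ1−h1·(2M1+M2)/6=139/43
seg 2: a=5, c=M2/2=-174/43, d=(M3−M2)/(6·1)=94/43, b=Δ2−h2·(2M2+M3)/6=37/43
seg 3: a=4, c=M3/2=108/43, d=(M4−M3)/(6·1)=-36/43, b=Δ3−h3·(2M3+M4)/6=-29/43
t_q=13/4 → seg 2, τ=1/4; S=5+37/43·τ+-174/43·τ²+94/43·τ³=6875/1376

  seg 0: a=0 b=-5/43 c=0 d=12/43
  seg 1: a=2 b=139/43 c=72/43 d=-82/43
  seg 2: a=5 b=37/43 c=-174/43 d=94/43
  seg 3: a=4 b=-29/43 c=108/43 d=-36/43
S(13/4) = 6875/1376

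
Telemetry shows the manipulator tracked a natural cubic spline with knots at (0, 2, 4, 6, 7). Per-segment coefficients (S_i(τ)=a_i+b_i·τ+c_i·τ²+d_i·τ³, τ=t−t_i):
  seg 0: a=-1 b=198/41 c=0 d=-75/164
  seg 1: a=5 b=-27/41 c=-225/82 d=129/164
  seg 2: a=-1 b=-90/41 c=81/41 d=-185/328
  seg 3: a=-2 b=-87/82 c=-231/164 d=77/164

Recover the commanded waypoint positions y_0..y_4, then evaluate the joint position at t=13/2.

y_0=-1 y_1=5 y_2=-1 y_3=-2 y_4=-4
S(13/2) = -3705/1312

y_0 = S_0(0) = a_0 = -1
y_1 = S_1(0) = a_1 = 5
y_2 = S_2(0) = a_2 = -1
y_3 = S_3(0) = a_3 = -2
y_4 = S_3(1) = -4
t_q=13/2 is in segment 3 (τ=1/2); S_3(τ)=-3705/1312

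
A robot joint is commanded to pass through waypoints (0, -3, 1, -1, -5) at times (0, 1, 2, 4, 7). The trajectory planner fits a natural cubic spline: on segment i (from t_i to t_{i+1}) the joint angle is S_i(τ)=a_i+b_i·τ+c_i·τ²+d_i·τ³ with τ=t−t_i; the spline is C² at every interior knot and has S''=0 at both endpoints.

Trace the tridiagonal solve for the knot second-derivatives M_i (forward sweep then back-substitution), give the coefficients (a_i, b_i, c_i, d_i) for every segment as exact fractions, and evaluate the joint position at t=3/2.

Δ: Δ0=-3, Δ1=4, Δ2=-1, Δ3=-4/3
row 1: diag=4, rhs=42; c'=1/4, d'=21/2
row 2: denom=6−1·1/4=23/4; d'=(-30−1·21/2)/(23/4)=-162/23
row 3: denom=10−2·8/23=214/23; d'=(-2−2·-162/23)/(214/23)=139/107
back: M3=139/107
back: M2=-162/23−8/23·139/107=-802/107
back: M1=21/2−1/4·-802/107=1324/107
M: M0=0, M1=1324/107, M2=-802/107, M3=139/107, M4=0
seg 0: a=0, c=M0/2=0, d=(M1−M0)/(6·1)=662/321, b=Δ0−h0·(2M0+M1)/6=-1625/321
seg 1: a=-3, c=M1/2=662/107, d=(M2−M1)/(6·1)=-1063/321, b=Δ1−h1·(2M1+M2)/6=361/321
seg 2: a=1, c=M2/2=-401/107, d=(M3−M2)/(6·2)=941/1284, b=Δ2−h2·(2M2+M3)/6=1144/321
seg 3: a=-1, c=M3/2=139/214, d=(M4−M3)/(6·3)=-139/1926, b=Δ3−h3·(2M3+M4)/6=-845/321
t_q=3/2 → seg 1, τ=1/2; S=-3+361/321·τ+662/107·τ²+-1063/321·τ³=-1117/856

  seg 0: a=0 b=-1625/321 c=0 d=662/321
  seg 1: a=-3 b=361/321 c=662/107 d=-1063/321
  seg 2: a=1 b=1144/321 c=-401/107 d=941/1284
  seg 3: a=-1 b=-845/321 c=139/214 d=-139/1926
S(3/2) = -1117/856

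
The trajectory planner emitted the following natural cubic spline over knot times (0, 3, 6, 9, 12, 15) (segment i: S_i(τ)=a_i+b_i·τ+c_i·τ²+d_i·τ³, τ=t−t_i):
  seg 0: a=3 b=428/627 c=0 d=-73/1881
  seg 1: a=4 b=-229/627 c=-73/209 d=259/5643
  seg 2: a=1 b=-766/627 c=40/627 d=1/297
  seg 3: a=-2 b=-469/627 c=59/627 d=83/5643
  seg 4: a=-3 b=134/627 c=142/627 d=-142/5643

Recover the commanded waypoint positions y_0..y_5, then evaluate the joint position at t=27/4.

y_0 = S_0(0) = a_0 = 3
y_1 = S_1(0) = a_1 = 4
y_2 = S_2(0) = a_2 = 1
y_3 = S_3(0) = a_3 = -2
y_4 = S_4(0) = a_4 = -3
y_5 = S_4(3) = -1
t_q=27/4 is in segment 2 (τ=3/4); S_2(τ)=1619/13376

y_0=3 y_1=4 y_2=1 y_3=-2 y_4=-3 y_5=-1
S(27/4) = 1619/13376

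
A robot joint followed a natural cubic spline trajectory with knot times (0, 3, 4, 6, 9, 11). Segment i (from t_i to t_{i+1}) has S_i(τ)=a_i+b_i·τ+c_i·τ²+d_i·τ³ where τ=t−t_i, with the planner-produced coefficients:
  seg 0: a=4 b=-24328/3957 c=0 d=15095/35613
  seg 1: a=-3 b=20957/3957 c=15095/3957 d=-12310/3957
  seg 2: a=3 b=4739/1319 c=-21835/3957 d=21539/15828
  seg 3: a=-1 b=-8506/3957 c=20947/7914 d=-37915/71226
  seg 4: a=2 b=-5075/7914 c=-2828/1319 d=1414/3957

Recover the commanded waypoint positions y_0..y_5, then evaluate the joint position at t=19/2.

y_0 = S_0(0) = a_0 = 4
y_1 = S_1(0) = a_1 = -3
y_2 = S_2(0) = a_2 = 3
y_3 = S_3(0) = a_3 = -1
y_4 = S_4(0) = a_4 = 2
y_5 = S_4(2) = -5
t_q=19/2 is in segment 4 (τ=1/2); S_4(τ)=1567/1319

y_0=4 y_1=-3 y_2=3 y_3=-1 y_4=2 y_5=-5
S(19/2) = 1567/1319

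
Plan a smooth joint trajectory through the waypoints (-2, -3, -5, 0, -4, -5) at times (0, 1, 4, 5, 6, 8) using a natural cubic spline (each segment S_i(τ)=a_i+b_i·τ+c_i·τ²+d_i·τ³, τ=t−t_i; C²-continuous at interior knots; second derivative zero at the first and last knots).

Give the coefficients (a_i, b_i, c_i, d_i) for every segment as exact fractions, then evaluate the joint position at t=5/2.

  seg 0: a=-2 b=-4277/7302 c=0 d=-3025/7302
  seg 1: a=-3 b=-6676/3651 c=-3025/2434 d=11903/21906
  seg 2: a=-5 b=39325/7302 c=4439/1217 d=-29449/7302
  seg 3: a=0 b=2123/3651 c=-20571/2434 d=28259/7302
  seg 4: a=-4 b=-34403/7302 c=3844/1217 d=-1922/3651
S(5/2) = -130565/19472

Δ: Δ0=-1, Δ1=-2/3, Δ2=5, Δ3=-4, Δ4=-1/2
row 1: diag=8, rhs=2; c'=3/8, d'=1/4
row 2: denom=8−3·3/8=55/8; d'=(34−3·1/4)/(55/8)=266/55
row 3: denom=4−1·8/55=212/55; d'=(-54−1·266/55)/(212/55)=-809/53
row 4: denom=6−1·55/212=1217/212; d'=(21−1·-809/53)/(1217/212)=7688/1217
back: M4=7688/1217
back: M3=-809/53−55/212·7688/1217=-20571/1217
back: M2=266/55−8/55·-20571/1217=8878/1217
back: M1=1/4−3/8·8878/1217=-3025/1217
M: M0=0, M1=-3025/1217, M2=8878/1217, M3=-20571/1217, M4=7688/1217, M5=0
seg 0: a=-2, c=M0/2=0, d=(M1−M0)/(6·1)=-3025/7302, b=Δ0−h0·(2M0+M1)/6=-4277/7302
seg 1: a=-3, c=M1/2=-3025/2434, d=(M2−M1)/(6·3)=11903/21906, b=Δ1−h1·(2M1+M2)/6=-6676/3651
seg 2: a=-5, c=M2/2=4439/1217, d=(M3−M2)/(6·1)=-29449/7302, b=Δ2−h2·(2M2+M3)/6=39325/7302
seg 3: a=0, c=M3/2=-20571/2434, d=(M4−M3)/(6·1)=28259/7302, b=Δ3−h3·(2M3+M4)/6=2123/3651
seg 4: a=-4, c=M4/2=3844/1217, d=(M5−M4)/(6·2)=-1922/3651, b=Δ4−h4·(2M4+M5)/6=-34403/7302
t_q=5/2 → seg 1, τ=3/2; S=-3+-6676/3651·τ+-3025/2434·τ²+11903/21906·τ³=-130565/19472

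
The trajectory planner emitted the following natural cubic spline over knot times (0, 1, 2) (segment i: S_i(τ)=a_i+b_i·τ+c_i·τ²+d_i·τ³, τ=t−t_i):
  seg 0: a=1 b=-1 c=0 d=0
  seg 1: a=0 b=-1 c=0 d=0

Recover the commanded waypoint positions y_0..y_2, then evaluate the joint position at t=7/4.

y_0 = S_0(0) = a_0 = 1
y_1 = S_1(0) = a_1 = 0
y_2 = S_1(1) = -1
t_q=7/4 is in segment 1 (τ=3/4); S_1(τ)=-3/4

y_0=1 y_1=0 y_2=-1
S(7/4) = -3/4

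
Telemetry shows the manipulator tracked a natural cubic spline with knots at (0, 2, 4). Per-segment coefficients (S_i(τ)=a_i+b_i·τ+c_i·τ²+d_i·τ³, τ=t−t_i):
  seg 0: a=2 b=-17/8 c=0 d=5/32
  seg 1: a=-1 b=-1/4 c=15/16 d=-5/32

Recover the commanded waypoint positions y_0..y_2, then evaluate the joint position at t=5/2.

y_0=2 y_1=-1 y_2=1
S(5/2) = -233/256

y_0 = S_0(0) = a_0 = 2
y_1 = S_1(0) = a_1 = -1
y_2 = S_1(2) = 1
t_q=5/2 is in segment 1 (τ=1/2); S_1(τ)=-233/256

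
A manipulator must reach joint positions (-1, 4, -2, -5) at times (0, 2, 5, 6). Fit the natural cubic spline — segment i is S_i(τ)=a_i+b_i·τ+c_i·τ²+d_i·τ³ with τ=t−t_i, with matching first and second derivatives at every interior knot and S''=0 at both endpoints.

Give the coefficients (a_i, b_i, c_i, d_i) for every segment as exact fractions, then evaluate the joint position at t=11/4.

Δ: Δ0=5/2, Δ1=-2, Δ2=-3
row 1: diag=10, rhs=-27; c'=3/10, d'=-27/10
row 2: denom=8−3·3/10=71/10; d'=(-6−3·-27/10)/(71/10)=21/71
back: M2=21/71
back: M1=-27/10−3/10·21/71=-198/71
M: M0=0, M1=-198/71, M2=21/71, M3=0
seg 0: a=-1, c=M0/2=0, d=(M1−M0)/(6·2)=-33/142, b=Δ0−h0·(2M0+M1)/6=487/142
seg 1: a=4, c=M1/2=-99/71, d=(M2−M1)/(6·3)=73/426, b=Δ1−h1·(2M1+M2)/6=91/142
seg 2: a=-2, c=M2/2=21/142, d=(M3−M2)/(6·1)=-7/142, b=Δ2−h2·(2M2+M3)/6=-220/71
t_q=11/4 → seg 1, τ=3/4; S=4+91/142·τ+-99/71·τ²+73/426·τ³=34249/9088

  seg 0: a=-1 b=487/142 c=0 d=-33/142
  seg 1: a=4 b=91/142 c=-99/71 d=73/426
  seg 2: a=-2 b=-220/71 c=21/142 d=-7/142
S(11/4) = 34249/9088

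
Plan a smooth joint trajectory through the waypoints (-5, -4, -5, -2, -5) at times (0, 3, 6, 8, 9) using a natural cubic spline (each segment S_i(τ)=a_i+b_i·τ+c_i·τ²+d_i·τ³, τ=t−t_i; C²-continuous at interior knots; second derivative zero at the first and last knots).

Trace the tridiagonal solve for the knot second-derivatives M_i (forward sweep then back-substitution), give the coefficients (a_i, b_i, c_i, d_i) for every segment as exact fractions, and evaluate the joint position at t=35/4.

  seg 0: a=-5 b=83/103 c=0 d=-146/2781
  seg 1: a=-4 b=-63/103 c=-146/309 d=524/2781
  seg 2: a=-5 b=169/103 c=126/103 d=-533/824
  seg 3: a=-2 b=-253/206 c=-1095/412 d=365/412
S(35/4) = -106589/26368

Δ: Δ0=1/3, Δ1=-1/3, Δ2=3/2, Δ3=-3
row 1: diag=12, rhs=-4; c'=1/4, d'=-1/3
row 2: denom=10−3·1/4=37/4; d'=(11−3·-1/3)/(37/4)=48/37
row 3: denom=6−2·8/37=206/37; d'=(-27−2·48/37)/(206/37)=-1095/206
back: M3=-1095/206
back: M2=48/37−8/37·-1095/206=252/103
back: M1=-1/3−1/4·252/103=-292/309
M: M0=0, M1=-292/309, M2=252/103, M3=-1095/206, M4=0
seg 0: a=-5, c=M0/2=0, d=(M1−M0)/(6·3)=-146/2781, b=Δ0−h0·(2M0+M1)/6=83/103
seg 1: a=-4, c=M1/2=-146/309, d=(M2−M1)/(6·3)=524/2781, b=Δ1−h1·(2M1+M2)/6=-63/103
seg 2: a=-5, c=M2/2=126/103, d=(M3−M2)/(6·2)=-533/824, b=Δ2−h2·(2M2+M3)/6=169/103
seg 3: a=-2, c=M3/2=-1095/412, d=(M4−M3)/(6·1)=365/412, b=Δ3−h3·(2M3+M4)/6=-253/206
t_q=35/4 → seg 3, τ=3/4; S=-2+-253/206·τ+-1095/412·τ²+365/412·τ³=-106589/26368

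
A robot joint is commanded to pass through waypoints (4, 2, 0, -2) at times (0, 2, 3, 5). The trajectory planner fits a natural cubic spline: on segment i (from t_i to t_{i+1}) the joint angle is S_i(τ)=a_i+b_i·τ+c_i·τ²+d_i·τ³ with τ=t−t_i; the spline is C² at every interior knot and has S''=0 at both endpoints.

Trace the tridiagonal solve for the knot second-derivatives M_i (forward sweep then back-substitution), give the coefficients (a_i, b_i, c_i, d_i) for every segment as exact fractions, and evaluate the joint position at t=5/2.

  seg 0: a=4 b=-3/5 c=0 d=-1/10
  seg 1: a=2 b=-9/5 c=-3/5 d=2/5
  seg 2: a=0 b=-9/5 c=3/5 d=-1/10
S(5/2) = 1

Δ: Δ0=-1, Δ1=-2, Δ2=-1
row 1: diag=6, rhs=-6; c'=1/6, d'=-1
row 2: denom=6−1·1/6=35/6; d'=(6−1·-1)/(35/6)=6/5
back: M2=6/5
back: M1=-1−1/6·6/5=-6/5
M: M0=0, M1=-6/5, M2=6/5, M3=0
seg 0: a=4, c=M0/2=0, d=(M1−M0)/(6·2)=-1/10, b=Δ0−h0·(2M0+M1)/6=-3/5
seg 1: a=2, c=M1/2=-3/5, d=(M2−M1)/(6·1)=2/5, b=Δ1−h1·(2M1+M2)/6=-9/5
seg 2: a=0, c=M2/2=3/5, d=(M3−M2)/(6·2)=-1/10, b=Δ2−h2·(2M2+M3)/6=-9/5
t_q=5/2 → seg 1, τ=1/2; S=2+-9/5·τ+-3/5·τ²+2/5·τ³=1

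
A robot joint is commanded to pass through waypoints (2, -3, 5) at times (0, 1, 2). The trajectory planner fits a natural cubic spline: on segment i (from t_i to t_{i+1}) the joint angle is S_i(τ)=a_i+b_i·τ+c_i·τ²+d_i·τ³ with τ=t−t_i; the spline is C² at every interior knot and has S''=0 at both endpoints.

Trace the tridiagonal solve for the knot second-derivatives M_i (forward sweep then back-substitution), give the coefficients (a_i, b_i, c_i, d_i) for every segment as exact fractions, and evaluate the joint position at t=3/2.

  seg 0: a=2 b=-33/4 c=0 d=13/4
  seg 1: a=-3 b=3/2 c=39/4 d=-13/4
S(3/2) = -7/32

Δ: Δ0=-5, Δ1=8
row 1: diag=4, rhs=78; c'=1/4, d'=39/2
back: M1=39/2
M: M0=0, M1=39/2, M2=0
seg 0: a=2, c=M0/2=0, d=(M1−M0)/(6·1)=13/4, b=Δ0−h0·(2M0+M1)/6=-33/4
seg 1: a=-3, c=M1/2=39/4, d=(M2−M1)/(6·1)=-13/4, b=Δ1−h1·(2M1+M2)/6=3/2
t_q=3/2 → seg 1, τ=1/2; S=-3+3/2·τ+39/4·τ²+-13/4·τ³=-7/32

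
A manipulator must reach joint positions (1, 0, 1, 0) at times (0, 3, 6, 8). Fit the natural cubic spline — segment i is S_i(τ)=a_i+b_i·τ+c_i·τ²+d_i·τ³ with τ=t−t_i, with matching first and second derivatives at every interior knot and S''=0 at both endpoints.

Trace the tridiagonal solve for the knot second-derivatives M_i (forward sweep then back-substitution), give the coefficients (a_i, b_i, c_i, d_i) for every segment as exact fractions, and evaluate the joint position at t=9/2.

Δ: Δ0=-1/3, Δ1=1/3, Δ2=-1/2
row 1: diag=12, rhs=4; c'=1/4, d'=1/3
row 2: denom=10−3·1/4=37/4; d'=(-5−3·1/3)/(37/4)=-24/37
back: M2=-24/37
back: M1=1/3−1/4·-24/37=55/111
M: M0=0, M1=55/111, M2=-24/37, M3=0
seg 0: a=1, c=M0/2=0, d=(M1−M0)/(6·3)=55/1998, b=Δ0−h0·(2M0+M1)/6=-43/74
seg 1: a=0, c=M1/2=55/222, d=(M2−M1)/(6·3)=-127/1998, b=Δ1−h1·(2M1+M2)/6=6/37
seg 2: a=1, c=M2/2=-12/37, d=(M3−M2)/(6·2)=2/37, b=Δ2−h2·(2M2+M3)/6=-5/74
t_q=9/2 → seg 1, τ=3/2; S=0+6/37·τ+55/222·τ²+-127/1998·τ³=347/592

  seg 0: a=1 b=-43/74 c=0 d=55/1998
  seg 1: a=0 b=6/37 c=55/222 d=-127/1998
  seg 2: a=1 b=-5/74 c=-12/37 d=2/37
S(9/2) = 347/592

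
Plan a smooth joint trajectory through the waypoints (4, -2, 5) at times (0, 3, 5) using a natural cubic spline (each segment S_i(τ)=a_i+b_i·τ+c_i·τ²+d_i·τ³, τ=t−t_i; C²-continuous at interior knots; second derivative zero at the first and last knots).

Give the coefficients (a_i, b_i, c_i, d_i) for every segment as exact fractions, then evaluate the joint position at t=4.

  seg 0: a=4 b=-73/20 c=0 d=11/60
  seg 1: a=-2 b=13/10 c=33/20 d=-11/40
S(4) = 27/40

Δ: Δ0=-2, Δ1=7/2
row 1: diag=10, rhs=33; c'=1/5, d'=33/10
back: M1=33/10
M: M0=0, M1=33/10, M2=0
seg 0: a=4, c=M0/2=0, d=(M1−M0)/(6·3)=11/60, b=Δ0−h0·(2M0+M1)/6=-73/20
seg 1: a=-2, c=M1/2=33/20, d=(M2−M1)/(6·2)=-11/40, b=Δ1−h1·(2M1+M2)/6=13/10
t_q=4 → seg 1, τ=1; S=-2+13/10·τ+33/20·τ²+-11/40·τ³=27/40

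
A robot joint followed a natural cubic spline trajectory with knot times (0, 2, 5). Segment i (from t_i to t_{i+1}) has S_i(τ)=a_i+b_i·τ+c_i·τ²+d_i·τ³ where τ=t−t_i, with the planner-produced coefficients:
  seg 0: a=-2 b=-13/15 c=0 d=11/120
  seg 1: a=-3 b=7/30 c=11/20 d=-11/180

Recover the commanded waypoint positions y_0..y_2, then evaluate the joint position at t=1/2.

y_0=-2 y_1=-3 y_2=1
S(1/2) = -155/64

y_0 = S_0(0) = a_0 = -2
y_1 = S_1(0) = a_1 = -3
y_2 = S_1(3) = 1
t_q=1/2 is in segment 0 (τ=1/2); S_0(τ)=-155/64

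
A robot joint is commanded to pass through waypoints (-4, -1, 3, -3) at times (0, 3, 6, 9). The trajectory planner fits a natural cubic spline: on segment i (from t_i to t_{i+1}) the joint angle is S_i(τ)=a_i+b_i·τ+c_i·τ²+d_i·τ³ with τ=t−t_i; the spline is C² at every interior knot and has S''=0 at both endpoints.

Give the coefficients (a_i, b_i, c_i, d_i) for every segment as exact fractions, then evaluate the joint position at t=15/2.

Δ: Δ0=1, Δ1=4/3, Δ2=-2
row 1: diag=12, rhs=2; c'=1/4, d'=1/6
row 2: denom=12−3·1/4=45/4; d'=(-20−3·1/6)/(45/4)=-82/45
back: M2=-82/45
back: M1=1/6−1/4·-82/45=28/45
M: M0=0, M1=28/45, M2=-82/45, M3=0
seg 0: a=-4, c=M0/2=0, d=(M1−M0)/(6·3)=14/405, b=Δ0−h0·(2M0+M1)/6=31/45
seg 1: a=-1, c=M1/2=14/45, d=(M2−M1)/(6·3)=-11/81, b=Δ1−h1·(2M1+M2)/6=73/45
seg 2: a=3, c=M2/2=-41/45, d=(M3−M2)/(6·3)=41/405, b=Δ2−h2·(2M2+M3)/6=-8/45
t_q=15/2 → seg 2, τ=3/2; S=3+-8/45·τ+-41/45·τ²+41/405·τ³=41/40

  seg 0: a=-4 b=31/45 c=0 d=14/405
  seg 1: a=-1 b=73/45 c=14/45 d=-11/81
  seg 2: a=3 b=-8/45 c=-41/45 d=41/405
S(15/2) = 41/40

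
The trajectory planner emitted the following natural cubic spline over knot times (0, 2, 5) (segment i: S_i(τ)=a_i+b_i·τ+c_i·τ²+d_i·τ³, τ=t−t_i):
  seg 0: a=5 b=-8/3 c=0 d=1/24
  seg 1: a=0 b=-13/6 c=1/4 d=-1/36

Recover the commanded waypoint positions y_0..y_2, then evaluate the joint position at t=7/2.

y_0 = S_0(0) = a_0 = 5
y_1 = S_1(0) = a_1 = 0
y_2 = S_1(3) = -5
t_q=7/2 is in segment 1 (τ=3/2); S_1(τ)=-89/32

y_0=5 y_1=0 y_2=-5
S(7/2) = -89/32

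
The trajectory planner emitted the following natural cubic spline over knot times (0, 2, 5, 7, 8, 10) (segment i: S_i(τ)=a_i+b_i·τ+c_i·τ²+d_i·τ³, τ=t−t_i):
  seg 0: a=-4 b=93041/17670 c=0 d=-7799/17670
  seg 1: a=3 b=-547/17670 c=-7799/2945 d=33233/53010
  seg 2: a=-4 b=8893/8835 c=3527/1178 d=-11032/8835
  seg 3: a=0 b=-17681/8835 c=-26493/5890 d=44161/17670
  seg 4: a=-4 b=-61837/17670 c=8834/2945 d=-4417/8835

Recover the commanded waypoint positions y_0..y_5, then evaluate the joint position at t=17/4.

y_0 = S_0(0) = a_0 = -4
y_1 = S_1(0) = a_1 = 3
y_2 = S_2(0) = a_2 = -4
y_3 = S_3(0) = a_3 = 0
y_4 = S_4(0) = a_4 = -4
y_5 = S_4(2) = -3
t_q=17/4 is in segment 1 (τ=9/4); S_1(τ)=-251451/75392

y_0=-4 y_1=3 y_2=-4 y_3=0 y_4=-4 y_5=-3
S(17/4) = -251451/75392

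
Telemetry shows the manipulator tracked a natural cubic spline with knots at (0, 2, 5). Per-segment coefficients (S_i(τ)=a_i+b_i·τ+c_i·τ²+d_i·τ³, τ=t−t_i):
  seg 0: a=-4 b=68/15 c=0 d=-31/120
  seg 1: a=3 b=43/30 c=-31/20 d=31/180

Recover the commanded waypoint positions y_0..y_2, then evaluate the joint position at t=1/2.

y_0=-4 y_1=3 y_2=-2
S(1/2) = -113/64

y_0 = S_0(0) = a_0 = -4
y_1 = S_1(0) = a_1 = 3
y_2 = S_1(3) = -2
t_q=1/2 is in segment 0 (τ=1/2); S_0(τ)=-113/64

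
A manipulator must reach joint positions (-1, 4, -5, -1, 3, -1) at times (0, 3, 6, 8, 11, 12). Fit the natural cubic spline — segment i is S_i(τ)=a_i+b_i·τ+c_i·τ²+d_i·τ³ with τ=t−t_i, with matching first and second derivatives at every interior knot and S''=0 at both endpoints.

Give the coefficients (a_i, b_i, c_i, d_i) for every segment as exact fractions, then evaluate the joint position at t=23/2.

Δ: Δ0=5/3, Δ1=-3, Δ2=2, Δ3=4/3, Δ4=-4
row 1: diag=12, rhs=-28; c'=1/4, d'=-7/3
row 2: denom=10−3·1/4=37/4; d'=(30−3·-7/3)/(37/4)=4
row 3: denom=10−2·8/37=354/37; d'=(-4−2·4)/(354/37)=-74/59
row 4: denom=8−3·37/118=833/118; d'=(-32−3·-74/59)/(833/118)=-4
back: M4=-4
back: M3=-74/59−37/118·-4=0
back: M2=4−8/37·0=4
back: M1=-7/3−1/4·4=-10/3
M: M0=0, M1=-10/3, M2=4, M3=0, M4=-4, M5=0
seg 0: a=-1, c=M0/2=0, d=(M1−M0)/(6·3)=-5/27, b=Δ0−h0·(2M0+M1)/6=10/3
seg 1: a=4, c=M1/2=-5/3, d=(M2−M1)/(6·3)=11/27, b=Δ1−h1·(2M1+M2)/6=-5/3
seg 2: a=-5, c=M2/2=2, d=(M3−M2)/(6·2)=-1/3, b=Δ2−h2·(2M2+M3)/6=-2/3
seg 3: a=-1, c=M3/2=0, d=(M4−M3)/(6·3)=-2/9, b=Δ3−h3·(2M3+M4)/6=10/3
seg 4: a=3, c=M4/2=-2, d=(M5−M4)/(6·1)=2/3, b=Δ4−h4·(2M4+M5)/6=-8/3
t_q=23/2 → seg 4, τ=1/2; S=3+-8/3·τ+-2·τ²+2/3·τ³=5/4

  seg 0: a=-1 b=10/3 c=0 d=-5/27
  seg 1: a=4 b=-5/3 c=-5/3 d=11/27
  seg 2: a=-5 b=-2/3 c=2 d=-1/3
  seg 3: a=-1 b=10/3 c=0 d=-2/9
  seg 4: a=3 b=-8/3 c=-2 d=2/3
S(23/2) = 5/4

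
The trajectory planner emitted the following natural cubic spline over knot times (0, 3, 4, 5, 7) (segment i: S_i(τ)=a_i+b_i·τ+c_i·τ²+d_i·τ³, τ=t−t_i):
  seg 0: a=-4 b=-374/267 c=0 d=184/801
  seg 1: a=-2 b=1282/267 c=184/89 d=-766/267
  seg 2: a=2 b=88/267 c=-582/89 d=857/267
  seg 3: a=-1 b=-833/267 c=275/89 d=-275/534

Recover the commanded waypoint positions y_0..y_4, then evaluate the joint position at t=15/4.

y_0=-4 y_1=-2 y_2=2 y_3=-1 y_4=1
S(15/4) = 4425/2848

y_0 = S_0(0) = a_0 = -4
y_1 = S_1(0) = a_1 = -2
y_2 = S_2(0) = a_2 = 2
y_3 = S_3(0) = a_3 = -1
y_4 = S_3(2) = 1
t_q=15/4 is in segment 1 (τ=3/4); S_1(τ)=4425/2848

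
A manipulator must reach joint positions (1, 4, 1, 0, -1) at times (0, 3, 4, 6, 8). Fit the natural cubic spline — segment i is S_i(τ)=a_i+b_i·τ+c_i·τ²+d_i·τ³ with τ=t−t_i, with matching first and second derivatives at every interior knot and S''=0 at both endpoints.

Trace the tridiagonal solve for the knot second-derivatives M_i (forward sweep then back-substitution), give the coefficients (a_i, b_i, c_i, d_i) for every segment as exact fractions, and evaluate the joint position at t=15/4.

  seg 0: a=1 b=233/86 c=0 d=-49/258
  seg 1: a=4 b=-104/43 c=-147/86 d=97/86
  seg 2: a=1 b=-211/86 c=72/43 d=-15/43
  seg 3: a=0 b=5/86 c=-18/43 d=3/43
S(15/4) = 9359/5504

Δ: Δ0=1, Δ1=-3, Δ2=-1/2, Δ3=-1/2
row 1: diag=8, rhs=-24; c'=1/8, d'=-3
row 2: denom=6−1·1/8=47/8; d'=(15−1·-3)/(47/8)=144/47
row 3: denom=8−2·16/47=344/47; d'=(0−2·144/47)/(344/47)=-36/43
back: M3=-36/43
back: M2=144/47−16/47·-36/43=144/43
back: M1=-3−1/8·144/43=-147/43
M: M0=0, M1=-147/43, M2=144/43, M3=-36/43, M4=0
seg 0: a=1, c=M0/2=0, d=(M1−M0)/(6·3)=-49/258, b=Δ0−h0·(2M0+M1)/6=233/86
seg 1: a=4, c=M1/2=-147/86, d=(M2−M1)/(6·1)=97/86, b=Δ1−h1·(2M1+M2)/6=-104/43
seg 2: a=1, c=M2/2=72/43, d=(M3−M2)/(6·2)=-15/43, b=Δ2−h2·(2M2+M3)/6=-211/86
seg 3: a=0, c=M3/2=-18/43, d=(M4−M3)/(6·2)=3/43, b=Δ3−h3·(2M3+M4)/6=5/86
t_q=15/4 → seg 1, τ=3/4; S=4+-104/43·τ+-147/86·τ²+97/86·τ³=9359/5504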